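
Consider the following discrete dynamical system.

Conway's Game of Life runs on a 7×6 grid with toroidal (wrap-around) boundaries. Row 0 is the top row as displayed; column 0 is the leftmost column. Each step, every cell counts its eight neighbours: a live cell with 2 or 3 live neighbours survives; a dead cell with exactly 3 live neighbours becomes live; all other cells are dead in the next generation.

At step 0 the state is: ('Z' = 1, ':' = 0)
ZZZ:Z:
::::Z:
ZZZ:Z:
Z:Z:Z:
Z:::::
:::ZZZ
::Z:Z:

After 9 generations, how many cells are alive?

8

t=0: ZZZ:Z:
::::Z:
ZZZ:Z:
Z:Z:Z:
Z:::::
:::ZZZ
::Z:Z:
t=1: :ZZ:Z:
::::Z:
Z:Z:Z:
Z:Z:::
ZZ::::
:::ZZZ
Z:Z:::
t=2: :ZZ::Z
::Z:Z:
::::::
Z:ZZ::
ZZZZZ:
::ZZZZ
Z:Z:::
t=3: Z:Z::Z
:ZZZ::
:ZZ:::
Z:::ZZ
Z:::::
::::::
Z:::::
t=4: Z:ZZ:Z
:::Z::
::::ZZ
Z::::Z
Z:::::
::::::
ZZ:::Z
t=5: ::ZZ:Z
Z:ZZ::
Z:::ZZ
Z:::Z:
Z::::Z
:Z:::Z
:ZZ:ZZ
t=6: :::::Z
Z:Z:::
Z:::Z:
:Z::Z:
:Z::Z:
:ZZ:::
:Z:::Z
t=7: :Z:::Z
ZZ::::
Z::Z::
ZZ:ZZ:
ZZ:Z::
:ZZ:::
:ZZ:::
t=8: ::::::
:ZZ::Z
:::ZZ:
:::ZZ:
:::ZZZ
:::Z::
::::::
t=9: ::::::
::ZZZ:
:::::Z
::Z:::
::Z::Z
:::Z::
::::::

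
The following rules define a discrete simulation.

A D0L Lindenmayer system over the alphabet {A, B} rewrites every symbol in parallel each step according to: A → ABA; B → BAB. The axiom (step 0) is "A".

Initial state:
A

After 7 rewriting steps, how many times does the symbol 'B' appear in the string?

1093

step 0: A
step 1: ABA
step 2: ABABABABA
step 3: ABABABABABABABABABABABABABA
step 4: ABABABABABABABABABABABABABABABABABABABABABABABABABABABABABABABABABABABABABABABABA
step 5: ABABABABABABABABABABABABABABABABABABABABABABABABABABABABAB…BABABABABABABABABABABABABABABABABABABABABABABABABABABABABA  (len 243)
step 6: ABABABABABABABABABABABABABABABABABABABABABABABABABABABABAB…BABABABABABABABABABABABABABABABABABABABABABABABABABABABABA  (len 729)
step 7: ABABABABABABABABABABABABABABABABABABABABABABABABABABABABAB…BABABABABABABABABABABABABABABABABABABABABABABABABABABABABA  (len 2187)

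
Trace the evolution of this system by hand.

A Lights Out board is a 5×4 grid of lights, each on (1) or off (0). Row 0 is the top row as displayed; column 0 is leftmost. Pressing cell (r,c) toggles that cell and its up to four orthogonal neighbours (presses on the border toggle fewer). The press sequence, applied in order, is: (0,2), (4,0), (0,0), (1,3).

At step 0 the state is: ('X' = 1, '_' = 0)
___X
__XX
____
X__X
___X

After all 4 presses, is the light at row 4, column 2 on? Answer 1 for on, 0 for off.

step 0: ___X
__XX
____
X__X
___X
step 1: _XX_
___X
____
X__X
___X
step 2: _XX_
___X
____
___X
XX_X
step 3: X_X_
X__X
____
___X
XX_X
step 4: X_XX
X_X_
___X
___X
XX_X

0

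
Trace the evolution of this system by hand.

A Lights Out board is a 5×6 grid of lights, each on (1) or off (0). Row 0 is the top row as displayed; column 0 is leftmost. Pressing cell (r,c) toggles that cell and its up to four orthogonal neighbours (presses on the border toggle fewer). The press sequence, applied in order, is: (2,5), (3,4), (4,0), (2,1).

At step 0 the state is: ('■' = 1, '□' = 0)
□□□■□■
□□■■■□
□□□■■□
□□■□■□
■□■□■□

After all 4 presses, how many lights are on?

19

gen 0: □□□■□■
□□■■■□
□□□■■□
□□■□■□
■□■□■□
gen 1: □□□■□■
□□■■■■
□□□■□■
□□■□■■
■□■□■□
gen 2: □□□■□■
□□■■■■
□□□■■■
□□■■□□
■□■□□□
gen 3: □□□■□■
□□■■■■
□□□■■■
■□■■□□
□■■□□□
gen 4: □□□■□■
□■■■■■
■■■■■■
■■■■□□
□■■□□□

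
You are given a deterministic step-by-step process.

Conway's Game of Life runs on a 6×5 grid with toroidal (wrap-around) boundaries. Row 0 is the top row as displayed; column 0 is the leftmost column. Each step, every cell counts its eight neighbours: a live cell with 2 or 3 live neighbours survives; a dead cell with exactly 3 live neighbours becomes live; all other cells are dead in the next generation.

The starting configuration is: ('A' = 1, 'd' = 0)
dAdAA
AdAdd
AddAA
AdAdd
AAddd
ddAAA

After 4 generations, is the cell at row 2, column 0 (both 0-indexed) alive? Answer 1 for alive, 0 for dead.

gen 0: dAdAA
AdAdd
AddAA
AdAdd
AAddd
ddAAA
gen 1: dAddd
ddAdd
AdAAd
ddAAd
Adddd
ddddd
gen 2: ddddd
ddAAd
ddddA
ddAAd
ddddd
ddddd
gen 3: ddddd
dddAd
ddddA
dddAd
ddddd
ddddd
gen 4: ddddd
ddddd
dddAA
ddddd
ddddd
ddddd

0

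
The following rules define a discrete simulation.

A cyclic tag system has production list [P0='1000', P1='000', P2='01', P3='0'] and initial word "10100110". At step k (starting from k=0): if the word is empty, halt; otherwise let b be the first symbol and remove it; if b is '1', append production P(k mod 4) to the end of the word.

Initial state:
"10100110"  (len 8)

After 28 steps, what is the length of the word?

[0] "10100110"  (len 8)
[1] "01001101000"  (len 11)
[2] "1001101000"  (len 10)
[3] "00110100001"  (len 11)
[4] "0110100001"  (len 10)
[5] "110100001"  (len 9)
[6] "10100001000"  (len 11)
[7] "010000100001"  (len 12)
[8] "10000100001"  (len 11)
[9] "00001000011000"  (len 14)
[10] "0001000011000"  (len 13)
[11] "001000011000"  (len 12)
[12] "01000011000"  (len 11)
[13] "1000011000"  (len 10)
[14] "000011000000"  (len 12)
[15] "00011000000"  (len 11)
[16] "0011000000"  (len 10)
[17] "011000000"  (len 9)
[18] "11000000"  (len 8)
[19] "100000001"  (len 9)
[20] "000000010"  (len 9)
[21] "00000010"  (len 8)
[22] "0000010"  (len 7)
[23] "000010"  (len 6)
[24] "00010"  (len 5)
[25] "0010"  (len 4)
[26] "010"  (len 3)
[27] "10"  (len 2)
[28] "00"  (len 2)

2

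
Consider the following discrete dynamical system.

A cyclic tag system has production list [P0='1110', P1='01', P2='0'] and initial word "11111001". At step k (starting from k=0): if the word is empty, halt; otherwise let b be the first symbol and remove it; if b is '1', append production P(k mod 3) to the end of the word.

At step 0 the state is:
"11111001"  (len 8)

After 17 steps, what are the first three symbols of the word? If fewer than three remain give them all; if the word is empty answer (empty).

step 0: "11111001"  (len 8)
step 1: "11110011110"  (len 11)
step 2: "111001111001"  (len 12)
step 3: "110011110010"  (len 12)
step 4: "100111100101110"  (len 15)
step 5: "0011110010111001"  (len 16)
step 6: "011110010111001"  (len 15)
step 7: "11110010111001"  (len 14)
step 8: "111001011100101"  (len 15)
step 9: "110010111001010"  (len 15)
step 10: "100101110010101110"  (len 18)
step 11: "0010111001010111001"  (len 19)
step 12: "010111001010111001"  (len 18)
step 13: "10111001010111001"  (len 17)
step 14: "011100101011100101"  (len 18)
step 15: "11100101011100101"  (len 17)
step 16: "11001010111001011110"  (len 20)
step 17: "100101011100101111001"  (len 21)

100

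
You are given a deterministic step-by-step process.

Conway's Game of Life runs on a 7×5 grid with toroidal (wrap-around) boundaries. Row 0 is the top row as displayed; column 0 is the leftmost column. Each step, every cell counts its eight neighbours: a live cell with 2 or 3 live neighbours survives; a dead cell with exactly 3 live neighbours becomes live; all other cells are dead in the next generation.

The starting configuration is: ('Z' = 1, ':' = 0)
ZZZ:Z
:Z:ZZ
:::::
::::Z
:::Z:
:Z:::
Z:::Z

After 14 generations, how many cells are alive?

0) ZZZ:Z
:Z:ZZ
:::::
::::Z
:::Z:
:Z:::
Z:::Z
1) ::Z::
:Z:ZZ
Z::ZZ
:::::
:::::
Z:::Z
::ZZZ
2) ZZ:::
:Z:::
Z:ZZ:
::::Z
:::::
Z:::Z
ZZZ:Z
3) ::::Z
::::Z
ZZZZZ
:::ZZ
Z:::Z
:::ZZ
::ZZ:
4) ::::Z
:ZZ::
:ZZ::
:::::
Z::::
Z:Z::
::Z::
5) :ZZZ:
ZZZZ:
:ZZ::
:Z:::
:Z:::
:::::
:Z:Z:
6) :::::
Z:::Z
:::Z:
ZZ:::
:::::
::Z::
:Z:Z:
7) Z:::Z
::::Z
:Z:::
:::::
:Z:::
::Z::
::Z::
8) Z::ZZ
::::Z
:::::
:::::
:::::
:ZZ::
:Z:Z:
9) Z:ZZ:
Z::ZZ
:::::
:::::
:::::
:ZZ::
:Z:Z:
10) Z::::
ZZZZ:
::::Z
:::::
:::::
:ZZ::
Z::ZZ
11) :::::
ZZZZ:
ZZZZZ
:::::
:::::
ZZZZZ
Z:ZZZ
12) :::::
:::::
:::::
ZZZZZ
ZZZZZ
:::::
:::::
13) :::::
:::::
ZZZZZ
:::::
:::::
ZZZZZ
:::::
14) :::::
ZZZZZ
ZZZZZ
ZZZZZ
ZZZZZ
ZZZZZ
ZZZZZ

30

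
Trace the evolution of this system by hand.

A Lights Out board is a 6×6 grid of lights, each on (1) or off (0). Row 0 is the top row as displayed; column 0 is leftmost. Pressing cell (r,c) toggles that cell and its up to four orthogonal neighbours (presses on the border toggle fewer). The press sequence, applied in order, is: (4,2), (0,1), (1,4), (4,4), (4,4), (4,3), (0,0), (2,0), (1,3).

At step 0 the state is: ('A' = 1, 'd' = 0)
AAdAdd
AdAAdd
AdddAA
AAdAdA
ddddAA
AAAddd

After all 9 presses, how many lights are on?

19

k=0  AAdAdd
AdAAdd
AdddAA
AAdAdA
ddddAA
AAAddd
k=1  AAdAdd
AdAAdd
AdddAA
AAAAdA
dAAAAA
AAdddd
k=2  ddAAdd
AAAAdd
AdddAA
AAAAdA
dAAAAA
AAdddd
k=3  ddAAAd
AAAdAA
AddddA
AAAAdA
dAAAAA
AAdddd
k=4  ddAAAd
AAAdAA
AddddA
AAAAAA
dAAddd
AAddAd
k=5  ddAAAd
AAAdAA
AddddA
AAAAdA
dAAAAA
AAdddd
k=6  ddAAAd
AAAdAA
AddddA
AAAddA
dAdddA
AAdAdd
k=7  AAAAAd
dAAdAA
AddddA
AAAddA
dAdddA
AAdAdd
k=8  AAAAAd
AAAdAA
dAdddA
dAAddA
dAdddA
AAdAdd
k=9  AAAdAd
AAdAdA
dAdAdA
dAAddA
dAdddA
AAdAdd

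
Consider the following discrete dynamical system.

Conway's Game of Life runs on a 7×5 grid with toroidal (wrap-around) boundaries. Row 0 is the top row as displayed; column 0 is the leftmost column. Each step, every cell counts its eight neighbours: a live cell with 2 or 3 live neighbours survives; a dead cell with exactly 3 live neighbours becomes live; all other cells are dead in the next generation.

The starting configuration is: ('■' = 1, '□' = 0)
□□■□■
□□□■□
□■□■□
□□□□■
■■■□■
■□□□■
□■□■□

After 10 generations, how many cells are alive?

10

step 0: □□■□■
□□□■□
□■□■□
□□□□■
■■■□■
■□□□■
□■□■□
step 1: □□■□■
□□□■■
□□■■■
□□□□■
□■□□□
□□□□□
□■■■□
step 2: ■■□□■
■□□□□
■□■□□
■□■□■
□□□□□
□■□□□
□■■■□
step 3: □□□■■
□□□□□
■□□■□
■□□■■
■■□□□
□■□□□
□□□■■
step 4: □□□■■
□□□■□
■□□■□
□□■■□
□■■□□
□■■□■
■□■■■
step 5: ■□□□□
□□■■□
□□□■□
□□□■■
■□□□□
□□□□■
□□□□□
step 6: □□□□□
□□■■■
□□□□□
□□□■■
■□□■□
□□□□□
□□□□□
step 7: □□□■□
□□□■□
□□■□□
□□□■■
□□□■□
□□□□□
□□□□□
step 8: □□□□□
□□■■□
□□■□■
□□■■■
□□□■■
□□□□□
□□□□□
step 9: □□□□□
□□■■□
□■□□■
■□■□□
□□■□■
□□□□□
□□□□□
step 10: □□□□□
□□■■□
■■□□■
■□■□■
□■□■□
□□□□□
□□□□□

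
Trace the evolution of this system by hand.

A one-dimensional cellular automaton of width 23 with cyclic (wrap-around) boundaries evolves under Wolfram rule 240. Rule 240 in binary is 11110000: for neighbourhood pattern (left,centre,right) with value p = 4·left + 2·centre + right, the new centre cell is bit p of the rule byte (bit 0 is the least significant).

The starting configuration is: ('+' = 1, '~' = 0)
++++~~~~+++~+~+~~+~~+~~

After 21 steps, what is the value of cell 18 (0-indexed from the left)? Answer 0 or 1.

1

0) ++++~~~~+++~+~+~~+~~+~~
1) ~++++~~~~+++~+~+~~+~~+~
2) ~~++++~~~~+++~+~+~~+~~+
3) +~~++++~~~~+++~+~+~~+~~
4) ~+~~++++~~~~+++~+~+~~+~
5) ~~+~~++++~~~~+++~+~+~~+
6) +~~+~~++++~~~~+++~+~+~~
7) ~+~~+~~++++~~~~+++~+~+~
8) ~~+~~+~~++++~~~~+++~+~+
9) +~~+~~+~~++++~~~~+++~+~
10) ~+~~+~~+~~++++~~~~+++~+
11) +~+~~+~~+~~++++~~~~+++~
12) ~+~+~~+~~+~~++++~~~~+++
13) +~+~+~~+~~+~~++++~~~~++
14) ++~+~+~~+~~+~~++++~~~~+
15) +++~+~+~~+~~+~~++++~~~~
16) ~+++~+~+~~+~~+~~++++~~~
17) ~~+++~+~+~~+~~+~~++++~~
18) ~~~+++~+~+~~+~~+~~++++~
19) ~~~~+++~+~+~~+~~+~~++++
20) +~~~~+++~+~+~~+~~+~~+++
21) ++~~~~+++~+~+~~+~~+~~++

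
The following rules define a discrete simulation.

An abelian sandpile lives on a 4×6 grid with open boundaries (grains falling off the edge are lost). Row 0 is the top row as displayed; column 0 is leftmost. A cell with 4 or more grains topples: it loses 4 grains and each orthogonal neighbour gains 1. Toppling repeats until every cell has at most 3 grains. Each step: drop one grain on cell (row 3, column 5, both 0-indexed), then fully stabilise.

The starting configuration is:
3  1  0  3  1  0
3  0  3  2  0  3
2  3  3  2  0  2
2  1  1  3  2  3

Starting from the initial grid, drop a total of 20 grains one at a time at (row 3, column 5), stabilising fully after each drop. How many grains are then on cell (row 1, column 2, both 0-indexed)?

0) 3  1  0  3  1  0
3  0  3  2  0  3
2  3  3  2  0  2
2  1  1  3  2  3
1) 3  1  0  3  1  0
3  0  3  2  0  3
2  3  3  2  0  3
2  1  1  3  3  0
2) 3  1  0  3  1  0
3  0  3  2  0  3
2  3  3  2  0  3
2  1  1  3  3  1
3) 3  1  0  3  1  0
3  0  3  2  0  3
2  3  3  2  0  3
2  1  1  3  3  2
4) 3  1  0  3  1  0
3  0  3  2  0  3
2  3  3  2  0  3
2  1  1  3  3  3
5) 3  1  0  3  1  1
3  0  3  2  1  0
2  3  3  3  2  1
2  1  2  0  1  2
6) 3  1  0  3  1  1
3  0  3  2  1  0
2  3  3  3  2  1
2  1  2  0  1  3
7) 3  1  0  3  1  1
3  0  3  2  1  0
2  3  3  3  2  2
2  1  2  0  2  0
8) 3  1  0  3  1  1
3  0  3  2  1  0
2  3  3  3  2  2
2  1  2  0  2  1
9) 3  1  0  3  1  1
3  0  3  2  1  0
2  3  3  3  2  2
2  1  2  0  2  2
10) 3  1  0  3  1  1
3  0  3  2  1  0
2  3  3  3  2  2
2  1  2  0  2  3
11) 3  1  0  3  1  1
3  0  3  2  1  0
2  3  3  3  2  3
2  1  2  0  3  0
12) 3  1  0  3  1  1
3  0  3  2  1  0
2  3  3  3  2  3
2  1  2  0  3  1
13) 3  1  0  3  1  1
3  0  3  2  1  0
2  3  3  3  2  3
2  1  2  0  3  2
14) 3  1  0  3  1  1
3  0  3  2  1  0
2  3  3  3  2  3
2  1  2  0  3  3
15) 3  1  2  0  2  1
3  2  1  1  3  1
3  0  2  2  1  1
2  2  3  2  1  2
16) 3  1  2  0  2  1
3  2  1  1  3  1
3  0  2  2  1  1
2  2  3  2  1  3
17) 3  1  2  0  2  1
3  2  1  1  3  1
3  0  2  2  1  2
2  2  3  2  2  0
18) 3  1  2  0  2  1
3  2  1  1  3  1
3  0  2  2  1  2
2  2  3  2  2  1
19) 3  1  2  0  2  1
3  2  1  1  3  1
3  0  2  2  1  2
2  2  3  2  2  2
20) 3  1  2  0  2  1
3  2  1  1  3  1
3  0  2  2  1  2
2  2  3  2  2  3

1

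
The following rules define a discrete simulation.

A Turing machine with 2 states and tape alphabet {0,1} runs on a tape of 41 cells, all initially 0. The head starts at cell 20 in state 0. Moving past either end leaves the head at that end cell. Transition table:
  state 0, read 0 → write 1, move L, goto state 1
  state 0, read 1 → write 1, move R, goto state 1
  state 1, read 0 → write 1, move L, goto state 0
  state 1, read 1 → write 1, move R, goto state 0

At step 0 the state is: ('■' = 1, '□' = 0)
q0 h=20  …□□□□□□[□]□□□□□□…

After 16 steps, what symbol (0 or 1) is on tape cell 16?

1

step 0: q0 h=20  …□□□□□□[□]□□□□□□…
step 1: q1 h=19  …□□□□□□[□]■□□□□□…
step 2: q0 h=18  …□□□□□□[□]■■□□□□…
step 3: q1 h=17  …□□□□□□[□]■■■□□□…
step 4: q0 h=16  …□□□□□□[□]■■■■□□…
step 5: q1 h=15  …□□□□□□[□]■■■■■□…
step 6: q0 h=14  …□□□□□□[□]■■■■■■…
step 7: q1 h=13  …□□□□□□[□]■■■■■■…
step 8: q0 h=12  …□□□□□□[□]■■■■■■…
step 9: q1 h=11  …□□□□□□[□]■■■■■■…
step 10: q0 h=10  …□□□□□□[□]■■■■■■…
step 11: q1 h= 9  …□□□□□□[□]■■■■■■…
step 12: q0 h= 8  …□□□□□□[□]■■■■■■…
step 13: q1 h= 7  …□□□□□□[□]■■■■■■…
step 14: q0 h= 6  |□□□□□□[□]■■■■■■…
step 15: q1 h= 5  |□□□□□[□]■■■■■■…
step 16: q0 h= 4  |□□□□[□]■■■■■■…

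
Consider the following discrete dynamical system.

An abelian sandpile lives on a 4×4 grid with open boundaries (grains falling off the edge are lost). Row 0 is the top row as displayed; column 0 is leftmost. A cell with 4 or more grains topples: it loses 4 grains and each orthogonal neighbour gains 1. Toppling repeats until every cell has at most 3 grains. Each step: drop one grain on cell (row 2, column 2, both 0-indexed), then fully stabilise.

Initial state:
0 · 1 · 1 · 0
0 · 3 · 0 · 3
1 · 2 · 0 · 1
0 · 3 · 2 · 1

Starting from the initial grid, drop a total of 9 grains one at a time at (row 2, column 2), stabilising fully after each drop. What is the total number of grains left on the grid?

25

[0] 0 · 1 · 1 · 0
0 · 3 · 0 · 3
1 · 2 · 0 · 1
0 · 3 · 2 · 1
[1] 0 · 1 · 1 · 0
0 · 3 · 0 · 3
1 · 2 · 1 · 1
0 · 3 · 2 · 1
[2] 0 · 1 · 1 · 0
0 · 3 · 0 · 3
1 · 2 · 2 · 1
0 · 3 · 2 · 1
[3] 0 · 1 · 1 · 0
0 · 3 · 0 · 3
1 · 2 · 3 · 1
0 · 3 · 2 · 1
[4] 0 · 1 · 1 · 0
0 · 3 · 1 · 3
1 · 3 · 0 · 2
0 · 3 · 3 · 1
[5] 0 · 1 · 1 · 0
0 · 3 · 1 · 3
1 · 3 · 1 · 2
0 · 3 · 3 · 1
[6] 0 · 1 · 1 · 0
0 · 3 · 1 · 3
1 · 3 · 2 · 2
0 · 3 · 3 · 1
[7] 0 · 1 · 1 · 0
0 · 3 · 1 · 3
1 · 3 · 3 · 2
0 · 3 · 3 · 1
[8] 0 · 2 · 1 · 0
1 · 0 · 3 · 3
2 · 2 · 2 · 3
1 · 1 · 1 · 2
[9] 0 · 2 · 1 · 0
1 · 0 · 3 · 3
2 · 2 · 3 · 3
1 · 1 · 1 · 2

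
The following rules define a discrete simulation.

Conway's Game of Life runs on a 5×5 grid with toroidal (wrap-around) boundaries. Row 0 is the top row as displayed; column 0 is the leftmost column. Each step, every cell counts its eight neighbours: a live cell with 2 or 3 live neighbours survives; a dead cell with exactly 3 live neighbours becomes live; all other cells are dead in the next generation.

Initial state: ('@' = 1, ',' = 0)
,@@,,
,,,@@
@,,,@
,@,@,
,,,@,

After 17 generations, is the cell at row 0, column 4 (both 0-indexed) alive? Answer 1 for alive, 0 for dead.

0

t=0: ,@@,,
,,,@@
@,,,@
,@,@,
,,,@,
t=1: ,,@,@
,@@@@
@,@,,
@,@@,
,@,@,
t=2: ,,,,@
,,,,@
@,,,,
@,,@,
@@,,,
t=3: ,,,,@
@,,,@
@,,,,
@,,,,
@@,,,
t=4: ,@,,@
@,,,@
@@,,,
@,,,@
@@,,@
t=5: ,@,@,
,,,,@
,@,,,
,,,,,
,@,@,
t=6: @,,@@
@,@,,
,,,,,
,,@,,
,,,,,
t=7: @@,@@
@@,@,
,@,,,
,,,,,
,,,@@
t=8: ,@,,,
,,,@,
@@@,,
,,,,,
,,@@,
t=9: ,,,@,
@,,,,
,@@,,
,,,@,
,,@,,
t=10: ,,,,,
,@@,,
,@@,,
,@,@,
,,@@,
t=11: ,@,@,
,@@,,
@,,@,
,@,@,
,,@@,
t=12: ,@,@,
@@,@@
@,,@@
,@,@,
,@,@@
t=13: ,@,,,
,@,,,
,,,,,
,@,,,
,@,@@
t=14: ,@,,,
,,,,,
,,,,,
@,@,,
,@,,,
t=15: ,,,,,
,,,,,
,,,,,
,@,,,
@@@,,
t=16: ,@,,,
,,,,,
,,,,,
@@@,,
@@@,,
t=17: @@@,,
,,,,,
,@,,,
@,@,,
,,,,,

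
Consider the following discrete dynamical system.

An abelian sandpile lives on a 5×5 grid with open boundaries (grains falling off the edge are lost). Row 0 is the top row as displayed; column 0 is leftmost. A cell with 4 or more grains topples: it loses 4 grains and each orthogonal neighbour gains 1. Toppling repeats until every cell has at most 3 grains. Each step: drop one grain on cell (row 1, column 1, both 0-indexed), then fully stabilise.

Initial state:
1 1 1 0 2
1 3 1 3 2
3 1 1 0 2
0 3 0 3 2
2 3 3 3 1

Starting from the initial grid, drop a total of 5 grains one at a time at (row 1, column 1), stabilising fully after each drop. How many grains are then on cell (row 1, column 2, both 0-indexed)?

t=0: 1 1 1 0 2
1 3 1 3 2
3 1 1 0 2
0 3 0 3 2
2 3 3 3 1
t=1: 1 2 1 0 2
2 0 2 3 2
3 2 1 0 2
0 3 0 3 2
2 3 3 3 1
t=2: 1 2 1 0 2
2 1 2 3 2
3 2 1 0 2
0 3 0 3 2
2 3 3 3 1
t=3: 1 2 1 0 2
2 2 2 3 2
3 2 1 0 2
0 3 0 3 2
2 3 3 3 1
t=4: 1 2 1 0 2
2 3 2 3 2
3 2 1 0 2
0 3 0 3 2
2 3 3 3 1
t=5: 1 3 1 0 2
3 0 3 3 2
3 3 1 0 2
0 3 0 3 2
2 3 3 3 1

3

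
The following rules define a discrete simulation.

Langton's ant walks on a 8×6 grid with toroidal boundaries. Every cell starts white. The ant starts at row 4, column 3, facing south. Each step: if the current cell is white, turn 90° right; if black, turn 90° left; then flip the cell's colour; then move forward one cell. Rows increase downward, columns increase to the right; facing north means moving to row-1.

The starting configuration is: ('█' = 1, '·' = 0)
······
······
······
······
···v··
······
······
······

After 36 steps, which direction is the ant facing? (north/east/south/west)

north

k=0  ······
······
······
······
···v··
······
······
······
k=1  ······
······
······
······
··<█··
······
······
······
k=2  ······
······
······
··^···
··██··
······
······
······
k=3  ······
······
······
··█>··
··██··
······
······
······
k=4  ······
······
······
··██··
··█v··
······
······
······
k=5  ······
······
······
··██··
··█·>·
······
······
······
k=6  ······
······
······
··██··
··█·█·
····v·
······
······
k=7  ······
······
······
··██··
··█·█·
···<█·
······
······
k=8  ······
······
······
··██··
··█^█·
···██·
······
······
k=9  ······
······
······
··██··
··██>·
···██·
······
······
k=10  ······
······
······
··██^·
··██··
···██·
······
······
k=11  ······
······
······
··███>
··██··
···██·
······
······
k=12  ······
······
······
··████
··██·v
···██·
······
······
k=13  ······
······
······
··████
··██<█
···██·
······
······
k=14  ······
······
······
··██^█
··████
···██·
······
······
k=15  ······
······
······
··█<·█
··████
···██·
······
······
k=16  ······
······
······
··█··█
··█v██
···██·
······
······
k=17  ······
······
······
··█··█
··█·>█
···██·
······
······
k=18  ······
······
······
··█·^█
··█··█
···██·
······
······
k=19  ······
······
······
··█·█>
··█··█
···██·
······
······
k=20  ······
······
·····^
··█·█·
··█··█
···██·
······
······
k=21  ······
······
>····█
··█·█·
··█··█
···██·
······
······
k=22  ······
······
█····█
v·█·█·
··█··█
···██·
······
······
k=23  ······
······
█····█
█·█·█<
··█··█
···██·
······
······
k=24  ······
······
█····^
█·█·██
··█··█
···██·
······
······
k=25  ······
······
█···<·
█·█·██
··█··█
···██·
······
······
k=26  ······
····^·
█···█·
█·█·██
··█··█
···██·
······
······
k=27  ······
····█>
█···█·
█·█·██
··█··█
···██·
······
······
k=28  ······
····██
█···█v
█·█·██
··█··█
···██·
······
······
k=29  ······
····██
█···<█
█·█·██
··█··█
···██·
······
······
k=30  ······
····██
█····█
█·█·v█
··█··█
···██·
······
······
k=31  ······
····██
█····█
█·█··>
··█··█
···██·
······
······
k=32  ······
····██
█····^
█·█···
··█··█
···██·
······
······
k=33  ······
····██
█···<·
█·█···
··█··█
···██·
······
······
k=34  ······
····^█
█···█·
█·█···
··█··█
···██·
······
······
k=35  ······
···<·█
█···█·
█·█···
··█··█
···██·
······
······
k=36  ···^··
···█·█
█···█·
█·█···
··█··█
···██·
······
······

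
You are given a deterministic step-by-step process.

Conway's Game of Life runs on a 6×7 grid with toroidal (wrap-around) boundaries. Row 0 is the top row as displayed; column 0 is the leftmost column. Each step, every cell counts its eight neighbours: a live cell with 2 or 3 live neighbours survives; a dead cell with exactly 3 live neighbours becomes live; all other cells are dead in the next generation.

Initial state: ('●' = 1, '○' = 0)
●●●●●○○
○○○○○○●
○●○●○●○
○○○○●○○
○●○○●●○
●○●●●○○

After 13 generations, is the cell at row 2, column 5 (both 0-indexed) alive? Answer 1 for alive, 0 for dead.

t=0: ●●●●●○○
○○○○○○●
○●○●○●○
○○○○●○○
○●○○●●○
●○●●●○○
t=1: ●○○○●●●
○○○○○●●
○○○○●●○
○○●●○○○
○●●○○●○
●○○○○○●
t=2: ○○○○●○○
●○○○○○○
○○○●●●●
○●●●○●○
●●●●○○●
○○○○●○○
t=3: ○○○○○○○
○○○●○○●
●●○●○●●
○○○○○○○
●○○○○●●
●●●○●●○
t=4: ●●●●●●●
○○●○●●●
●○●○●●●
○●○○●○○
●○○○●●○
●●○○●●○
t=5: ○○○○○○○
○○○○○○○
●○●○○○○
○●○○○○○
●○○●○○○
○○○○○○○
t=6: ○○○○○○○
○○○○○○○
○●○○○○○
●●●○○○○
○○○○○○○
○○○○○○○
t=7: ○○○○○○○
○○○○○○○
●●●○○○○
●●●○○○○
○●○○○○○
○○○○○○○
t=8: ○○○○○○○
○●○○○○○
●○●○○○○
○○○○○○○
●●●○○○○
○○○○○○○
t=9: ○○○○○○○
○●○○○○○
○●○○○○○
●○●○○○○
○●○○○○○
○●○○○○○
t=10: ○○○○○○○
○○○○○○○
●●●○○○○
●○●○○○○
●●●○○○○
○○○○○○○
t=11: ○○○○○○○
○●○○○○○
●○●○○○○
○○○●○○●
●○●○○○○
○●○○○○○
t=12: ○○○○○○○
○●○○○○○
●●●○○○○
●○●●○○●
●●●○○○○
○●○○○○○
t=13: ○○○○○○○
●●●○○○○
○○○●○○●
○○○●○○●
○○○●○○●
●●●○○○○

0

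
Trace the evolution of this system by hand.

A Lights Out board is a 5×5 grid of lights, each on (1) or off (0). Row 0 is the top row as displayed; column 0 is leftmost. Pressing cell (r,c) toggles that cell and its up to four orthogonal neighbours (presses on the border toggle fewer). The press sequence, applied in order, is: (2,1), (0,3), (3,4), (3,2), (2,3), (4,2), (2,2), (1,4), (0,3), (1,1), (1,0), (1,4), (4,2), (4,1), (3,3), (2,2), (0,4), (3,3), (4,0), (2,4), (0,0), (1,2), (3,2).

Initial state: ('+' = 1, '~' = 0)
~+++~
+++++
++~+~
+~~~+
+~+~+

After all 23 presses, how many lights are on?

[0] ~+++~
+++++
++~+~
+~~~+
+~+~+
[1] ~+++~
+~+++
~~++~
++~~+
+~+~+
[2] ~+~~+
+~+~+
~~++~
++~~+
+~+~+
[3] ~+~~+
+~+~+
~~+++
++~+~
+~+~~
[4] ~+~~+
+~+~+
~~~++
+~+~~
+~~~~
[5] ~+~~+
+~+++
~~+~~
+~++~
+~~~~
[6] ~+~~+
+~+++
~~+~~
+~~+~
++++~
[7] ~+~~+
+~~++
~+~+~
+~++~
++++~
[8] ~+~~~
+~~~~
~+~++
+~++~
++++~
[9] ~++++
+~~+~
~+~++
+~++~
++++~
[10] ~~+++
~+++~
~~~++
+~++~
++++~
[11] +~+++
+~++~
+~~++
+~++~
++++~
[12] +~++~
+~+~+
+~~+~
+~++~
++++~
[13] +~++~
+~+~+
+~~+~
+~~+~
+~~~~
[14] +~++~
+~+~+
+~~+~
++~+~
~++~~
[15] +~++~
+~+~+
+~~~~
+++~+
~+++~
[16] +~++~
+~~~+
++++~
++~~+
~+++~
[17] +~+~+
+~~~~
++++~
++~~+
~+++~
[18] +~+~+
+~~~~
+++~~
++++~
~++~~
[19] +~+~+
+~~~~
+++~~
~+++~
+~+~~
[20] +~+~+
+~~~+
+++++
~++++
+~+~~
[21] ~++~+
~~~~+
+++++
~++++
+~+~~
[22] ~+~~+
~++++
++~++
~++++
+~+~~
[23] ~+~~+
~++++
+++++
~~~~+
+~~~~

13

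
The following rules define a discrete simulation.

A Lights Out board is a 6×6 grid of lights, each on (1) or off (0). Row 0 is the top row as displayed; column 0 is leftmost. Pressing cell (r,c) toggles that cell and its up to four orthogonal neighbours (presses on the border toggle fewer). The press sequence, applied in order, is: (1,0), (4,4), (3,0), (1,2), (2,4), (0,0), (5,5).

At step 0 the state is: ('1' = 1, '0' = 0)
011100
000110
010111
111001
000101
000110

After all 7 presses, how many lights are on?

12

0) 011100
000110
010111
111001
000101
000110
1) 111100
110110
110111
111001
000101
000110
2) 111100
110110
110111
111011
000010
000100
3) 111100
110110
010111
001011
100010
000100
4) 110100
101010
011111
001011
100010
000100
5) 110100
101000
011000
001001
100010
000100
6) 000100
001000
011000
001001
100010
000100
7) 000100
001000
011000
001001
100011
000111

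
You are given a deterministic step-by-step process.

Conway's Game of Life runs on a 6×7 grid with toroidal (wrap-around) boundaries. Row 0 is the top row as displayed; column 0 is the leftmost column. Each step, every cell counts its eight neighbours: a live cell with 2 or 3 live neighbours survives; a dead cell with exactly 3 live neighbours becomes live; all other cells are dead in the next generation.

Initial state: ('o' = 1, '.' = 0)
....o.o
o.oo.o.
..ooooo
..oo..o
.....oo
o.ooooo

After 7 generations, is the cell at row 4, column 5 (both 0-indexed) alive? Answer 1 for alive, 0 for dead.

0

gen 0: ....o.o
o.oo.o.
..ooooo
..oo..o
.....oo
o.ooooo
gen 1: .......
ooo....
o......
o.o....
.o.....
o..o...
gen 2: o.o....
oo.....
o.o...o
o......
ooo....
.......
gen 3: o......
..o....
......o
..o....
oo.....
o.o....
gen 4: .......
.......
.......
oo.....
o.o....
o.....o
gen 5: .......
.......
.......
oo.....
.......
oo....o
gen 6: o......
.......
.......
.......
......o
o......
gen 7: .......
.......
.......
.......
.......
o.....o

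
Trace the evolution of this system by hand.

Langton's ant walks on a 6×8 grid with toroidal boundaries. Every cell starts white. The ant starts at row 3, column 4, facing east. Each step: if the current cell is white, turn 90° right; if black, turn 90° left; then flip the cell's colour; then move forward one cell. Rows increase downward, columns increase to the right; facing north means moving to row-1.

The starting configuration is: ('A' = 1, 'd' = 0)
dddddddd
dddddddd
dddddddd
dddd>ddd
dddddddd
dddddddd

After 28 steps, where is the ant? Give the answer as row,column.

1,2

t=0: dddddddd
dddddddd
dddddddd
dddd>ddd
dddddddd
dddddddd
t=1: dddddddd
dddddddd
dddddddd
ddddAddd
ddddvddd
dddddddd
t=2: dddddddd
dddddddd
dddddddd
ddddAddd
ddd<Addd
dddddddd
t=3: dddddddd
dddddddd
dddddddd
ddd^Addd
dddAAddd
dddddddd
t=4: dddddddd
dddddddd
dddddddd
dddA>ddd
dddAAddd
dddddddd
t=5: dddddddd
dddddddd
dddd^ddd
dddAdddd
dddAAddd
dddddddd
t=6: dddddddd
dddddddd
ddddA>dd
dddAdddd
dddAAddd
dddddddd
t=7: dddddddd
dddddddd
ddddAAdd
dddAdvdd
dddAAddd
dddddddd
t=8: dddddddd
dddddddd
ddddAAdd
dddA<Add
dddAAddd
dddddddd
t=9: dddddddd
dddddddd
dddd^Add
dddAAAdd
dddAAddd
dddddddd
t=10: dddddddd
dddddddd
ddd<dAdd
dddAAAdd
dddAAddd
dddddddd
t=11: dddddddd
ddd^dddd
dddAdAdd
dddAAAdd
dddAAddd
dddddddd
t=12: dddddddd
dddA>ddd
dddAdAdd
dddAAAdd
dddAAddd
dddddddd
t=13: dddddddd
dddAAddd
dddAvAdd
dddAAAdd
dddAAddd
dddddddd
t=14: dddddddd
dddAAddd
ddd<AAdd
dddAAAdd
dddAAddd
dddddddd
t=15: dddddddd
dddAAddd
ddddAAdd
dddvAAdd
dddAAddd
dddddddd
t=16: dddddddd
dddAAddd
ddddAAdd
dddd>Add
dddAAddd
dddddddd
t=17: dddddddd
dddAAddd
dddd^Add
dddddAdd
dddAAddd
dddddddd
t=18: dddddddd
dddAAddd
ddd<dAdd
dddddAdd
dddAAddd
dddddddd
t=19: dddddddd
ddd^Addd
dddAdAdd
dddddAdd
dddAAddd
dddddddd
t=20: dddddddd
dd<dAddd
dddAdAdd
dddddAdd
dddAAddd
dddddddd
t=21: dd^ddddd
ddAdAddd
dddAdAdd
dddddAdd
dddAAddd
dddddddd
t=22: ddA>dddd
ddAdAddd
dddAdAdd
dddddAdd
dddAAddd
dddddddd
t=23: ddAAdddd
ddAvAddd
dddAdAdd
dddddAdd
dddAAddd
dddddddd
t=24: ddAAdddd
dd<AAddd
dddAdAdd
dddddAdd
dddAAddd
dddddddd
t=25: ddAAdddd
dddAAddd
ddvAdAdd
dddddAdd
dddAAddd
dddddddd
t=26: ddAAdddd
dddAAddd
d<AAdAdd
dddddAdd
dddAAddd
dddddddd
t=27: ddAAdddd
d^dAAddd
dAAAdAdd
dddddAdd
dddAAddd
dddddddd
t=28: ddAAdddd
dA>AAddd
dAAAdAdd
dddddAdd
dddAAddd
dddddddd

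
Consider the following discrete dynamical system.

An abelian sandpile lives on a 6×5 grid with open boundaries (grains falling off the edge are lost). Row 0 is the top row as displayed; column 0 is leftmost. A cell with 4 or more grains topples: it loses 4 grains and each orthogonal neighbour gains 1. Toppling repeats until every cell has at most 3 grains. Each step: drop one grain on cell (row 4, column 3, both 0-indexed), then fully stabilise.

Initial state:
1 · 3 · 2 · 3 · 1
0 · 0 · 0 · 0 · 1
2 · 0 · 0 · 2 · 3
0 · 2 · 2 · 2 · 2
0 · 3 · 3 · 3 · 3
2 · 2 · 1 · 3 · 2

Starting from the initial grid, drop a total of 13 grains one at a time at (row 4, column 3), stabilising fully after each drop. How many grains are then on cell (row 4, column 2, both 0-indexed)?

0) 1 · 3 · 2 · 3 · 1
0 · 0 · 0 · 0 · 1
2 · 0 · 0 · 2 · 3
0 · 2 · 2 · 2 · 2
0 · 3 · 3 · 3 · 3
2 · 2 · 1 · 3 · 2
1) 1 · 3 · 2 · 3 · 1
0 · 0 · 0 · 0 · 1
2 · 0 · 0 · 2 · 3
0 · 3 · 3 · 3 · 3
1 · 0 · 1 · 3 · 1
2 · 3 · 3 · 1 · 0
2) 1 · 3 · 2 · 3 · 1
0 · 0 · 0 · 1 · 2
2 · 1 · 2 · 0 · 1
1 · 0 · 1 · 3 · 1
1 · 1 · 3 · 1 · 3
2 · 3 · 3 · 2 · 0
3) 1 · 3 · 2 · 3 · 1
0 · 0 · 0 · 1 · 2
2 · 1 · 2 · 0 · 1
1 · 0 · 1 · 3 · 1
1 · 1 · 3 · 2 · 3
2 · 3 · 3 · 2 · 0
4) 1 · 3 · 2 · 3 · 1
0 · 0 · 0 · 1 · 2
2 · 1 · 2 · 0 · 1
1 · 0 · 1 · 3 · 1
1 · 1 · 3 · 3 · 3
2 · 3 · 3 · 2 · 0
5) 1 · 3 · 2 · 3 · 1
0 · 0 · 0 · 1 · 2
2 · 1 · 2 · 1 · 1
1 · 0 · 3 · 1 · 3
1 · 3 · 2 · 0 · 1
3 · 0 · 2 · 1 · 2
6) 1 · 3 · 2 · 3 · 1
0 · 0 · 0 · 1 · 2
2 · 1 · 2 · 1 · 1
1 · 0 · 3 · 1 · 3
1 · 3 · 2 · 1 · 1
3 · 0 · 2 · 1 · 2
7) 1 · 3 · 2 · 3 · 1
0 · 0 · 0 · 1 · 2
2 · 1 · 2 · 1 · 1
1 · 0 · 3 · 1 · 3
1 · 3 · 2 · 2 · 1
3 · 0 · 2 · 1 · 2
8) 1 · 3 · 2 · 3 · 1
0 · 0 · 0 · 1 · 2
2 · 1 · 2 · 1 · 1
1 · 0 · 3 · 1 · 3
1 · 3 · 2 · 3 · 1
3 · 0 · 2 · 1 · 2
9) 1 · 3 · 2 · 3 · 1
0 · 0 · 0 · 1 · 2
2 · 1 · 2 · 1 · 1
1 · 0 · 3 · 2 · 3
1 · 3 · 3 · 0 · 2
3 · 0 · 2 · 2 · 2
10) 1 · 3 · 2 · 3 · 1
0 · 0 · 0 · 1 · 2
2 · 1 · 2 · 1 · 1
1 · 0 · 3 · 2 · 3
1 · 3 · 3 · 1 · 2
3 · 0 · 2 · 2 · 2
11) 1 · 3 · 2 · 3 · 1
0 · 0 · 0 · 1 · 2
2 · 1 · 2 · 1 · 1
1 · 0 · 3 · 2 · 3
1 · 3 · 3 · 2 · 2
3 · 0 · 2 · 2 · 2
12) 1 · 3 · 2 · 3 · 1
0 · 0 · 0 · 1 · 2
2 · 1 · 2 · 1 · 1
1 · 0 · 3 · 2 · 3
1 · 3 · 3 · 3 · 2
3 · 0 · 2 · 2 · 2
13) 1 · 3 · 2 · 3 · 1
0 · 0 · 0 · 1 · 2
2 · 1 · 3 · 2 · 2
1 · 2 · 1 · 1 · 1
2 · 0 · 2 · 3 · 0
3 · 1 · 3 · 3 · 3

2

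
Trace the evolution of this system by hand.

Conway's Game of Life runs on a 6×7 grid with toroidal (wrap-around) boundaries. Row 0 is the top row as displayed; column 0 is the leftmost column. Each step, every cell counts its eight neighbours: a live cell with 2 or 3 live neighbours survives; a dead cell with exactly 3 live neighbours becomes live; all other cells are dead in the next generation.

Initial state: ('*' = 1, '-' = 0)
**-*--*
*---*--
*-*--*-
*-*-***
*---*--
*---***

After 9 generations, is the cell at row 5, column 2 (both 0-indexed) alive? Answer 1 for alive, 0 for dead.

t=0: **-*--*
*---*--
*-*--*-
*-*-***
*---*--
*---***
t=1: -*-*---
--****-
*------
*---*--
-------
---**--
t=2: -----*-
-****--
-*---**
-------
---**--
--***--
t=3: -*---*-
*****-*
**-***-
----**-
--*-*--
--*--*-
t=4: -----*-
-------
-------
-**---*
----*--
-*****-
t=5: --**-*-
-------
-------
-------
*---*--
--**-*-
t=6: --**---
-------
-------
-------
---**--
-**--**
t=7: -***---
-------
-------
-------
--****-
-*---*-
t=8: -**----
--*----
-------
---**--
--****-
-*---*-
t=9: -**----
-**----
---*---
--*--*-
--*--*-
-*---*-

0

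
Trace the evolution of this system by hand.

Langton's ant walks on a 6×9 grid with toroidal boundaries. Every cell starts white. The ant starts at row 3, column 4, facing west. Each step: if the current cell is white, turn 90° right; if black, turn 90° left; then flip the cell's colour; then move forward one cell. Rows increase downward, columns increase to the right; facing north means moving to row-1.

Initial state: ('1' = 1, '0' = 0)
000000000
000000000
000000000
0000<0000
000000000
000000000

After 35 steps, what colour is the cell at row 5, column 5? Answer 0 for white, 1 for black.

0

k=0  000000000
000000000
000000000
0000<0000
000000000
000000000
k=1  000000000
000000000
0000^0000
000010000
000000000
000000000
k=2  000000000
000000000
00001>000
000010000
000000000
000000000
k=3  000000000
000000000
000011000
00001v000
000000000
000000000
k=4  000000000
000000000
000011000
0000<1000
000000000
000000000
k=5  000000000
000000000
000011000
000001000
0000v0000
000000000
k=6  000000000
000000000
000011000
000001000
000<10000
000000000
k=7  000000000
000000000
000011000
000^01000
000110000
000000000
k=8  000000000
000000000
000011000
0001>1000
000110000
000000000
k=9  000000000
000000000
000011000
000111000
0001v0000
000000000
k=10  000000000
000000000
000011000
000111000
00010>000
000000000
k=11  000000000
000000000
000011000
000111000
000101000
00000v000
k=12  000000000
000000000
000011000
000111000
000101000
0000<1000
k=13  000000000
000000000
000011000
000111000
0001^1000
000011000
k=14  000000000
000000000
000011000
000111000
00011>000
000011000
k=15  000000000
000000000
000011000
00011^000
000110000
000011000
k=16  000000000
000000000
000011000
0001<0000
000110000
000011000
k=17  000000000
000000000
000011000
000100000
0001v0000
000011000
k=18  000000000
000000000
000011000
000100000
00010>000
000011000
k=19  000000000
000000000
000011000
000100000
000101000
00001v000
k=20  000000000
000000000
000011000
000100000
000101000
000010>00
k=21  000000v00
000000000
000011000
000100000
000101000
000010100
k=22  00000<100
000000000
000011000
000100000
000101000
000010100
k=23  000001100
000000000
000011000
000100000
000101000
00001^100
k=24  000001100
000000000
000011000
000100000
000101000
000011>00
k=25  000001100
000000000
000011000
000100000
000101^00
000011000
k=26  000001100
000000000
000011000
000100000
0001011>0
000011000
k=27  000001100
000000000
000011000
000100000
000101110
0000110v0
k=28  000001100
000000000
000011000
000100000
000101110
000011<10
k=29  000001100
000000000
000011000
000100000
000101^10
000011110
k=30  000001100
000000000
000011000
000100000
00010<010
000011110
k=31  000001100
000000000
000011000
000100000
000100010
00001v110
k=32  000001100
000000000
000011000
000100000
000100010
000010>10
k=33  000001100
000000000
000011000
000100000
000100^10
000010010
k=34  000001100
000000000
000011000
000100000
0001001>0
000010010
k=35  000001100
000000000
000011000
0001000^0
000100100
000010010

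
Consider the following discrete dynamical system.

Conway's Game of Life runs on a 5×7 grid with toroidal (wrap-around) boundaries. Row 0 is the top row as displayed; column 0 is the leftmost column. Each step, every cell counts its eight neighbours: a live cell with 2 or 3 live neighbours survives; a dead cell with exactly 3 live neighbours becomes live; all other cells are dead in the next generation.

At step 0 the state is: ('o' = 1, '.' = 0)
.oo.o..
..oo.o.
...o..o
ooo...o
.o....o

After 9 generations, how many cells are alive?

6

k=0  .oo.o..
..oo.o.
...o..o
ooo...o
.o....o
k=1  oo..oo.
.o...o.
...oooo
.oo..oo
...o.oo
k=2  ooo....
.ooo...
.o.o...
..o....
...o...
k=3  o......
...o...
.o.o...
..oo...
...o...
k=4  .......
..o....
...oo..
...oo..
..oo...
k=5  ..oo...
...o...
..o.o..
.......
..ooo..
k=6  .......
....o..
...o...
..o.o..
..o.o..
k=7  ...o...
.......
...oo..
..o.o..
.......
k=8  .......
...oo..
...oo..
....o..
...o...
k=9  ...oo..
...oo..
.....o.
....o..
.......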